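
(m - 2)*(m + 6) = m^2 + 4*m - 12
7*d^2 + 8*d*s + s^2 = (d + s)*(7*d + s)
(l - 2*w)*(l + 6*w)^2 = l^3 + 10*l^2*w + 12*l*w^2 - 72*w^3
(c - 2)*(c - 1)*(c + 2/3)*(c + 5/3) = c^4 - 2*c^3/3 - 35*c^2/9 + 4*c/3 + 20/9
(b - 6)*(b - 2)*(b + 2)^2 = b^4 - 4*b^3 - 16*b^2 + 16*b + 48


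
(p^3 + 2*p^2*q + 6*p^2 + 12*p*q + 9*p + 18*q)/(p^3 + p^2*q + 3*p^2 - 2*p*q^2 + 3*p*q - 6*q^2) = (p + 3)/(p - q)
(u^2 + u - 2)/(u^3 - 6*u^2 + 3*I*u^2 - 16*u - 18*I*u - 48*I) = (u - 1)/(u^2 + u*(-8 + 3*I) - 24*I)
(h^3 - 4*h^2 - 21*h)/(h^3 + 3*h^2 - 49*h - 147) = h/(h + 7)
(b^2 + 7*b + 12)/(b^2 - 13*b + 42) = (b^2 + 7*b + 12)/(b^2 - 13*b + 42)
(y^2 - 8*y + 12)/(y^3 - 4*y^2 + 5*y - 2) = (y - 6)/(y^2 - 2*y + 1)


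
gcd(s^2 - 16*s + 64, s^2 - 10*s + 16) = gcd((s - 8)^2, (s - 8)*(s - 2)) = s - 8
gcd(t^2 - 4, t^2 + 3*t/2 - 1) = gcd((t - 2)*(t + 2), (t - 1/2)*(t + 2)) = t + 2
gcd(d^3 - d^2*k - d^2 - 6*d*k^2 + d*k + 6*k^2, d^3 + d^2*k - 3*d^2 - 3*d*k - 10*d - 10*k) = 1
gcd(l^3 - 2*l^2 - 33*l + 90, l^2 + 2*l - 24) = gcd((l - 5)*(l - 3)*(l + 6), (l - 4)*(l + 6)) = l + 6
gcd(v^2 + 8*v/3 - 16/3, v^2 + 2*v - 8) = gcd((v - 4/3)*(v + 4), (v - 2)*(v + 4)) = v + 4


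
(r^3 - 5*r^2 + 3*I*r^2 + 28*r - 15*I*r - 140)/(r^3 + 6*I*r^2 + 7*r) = (r^2 - r*(5 + 4*I) + 20*I)/(r*(r - I))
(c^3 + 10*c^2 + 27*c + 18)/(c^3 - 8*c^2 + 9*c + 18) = (c^2 + 9*c + 18)/(c^2 - 9*c + 18)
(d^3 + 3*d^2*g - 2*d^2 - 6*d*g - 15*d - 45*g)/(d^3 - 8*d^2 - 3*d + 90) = (d + 3*g)/(d - 6)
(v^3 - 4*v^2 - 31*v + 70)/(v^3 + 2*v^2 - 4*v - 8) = (v^2 - 2*v - 35)/(v^2 + 4*v + 4)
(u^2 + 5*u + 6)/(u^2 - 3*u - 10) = (u + 3)/(u - 5)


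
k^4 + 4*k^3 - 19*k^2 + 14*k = k*(k - 2)*(k - 1)*(k + 7)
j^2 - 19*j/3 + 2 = (j - 6)*(j - 1/3)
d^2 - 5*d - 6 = (d - 6)*(d + 1)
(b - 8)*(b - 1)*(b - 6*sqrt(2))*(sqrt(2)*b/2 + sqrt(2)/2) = sqrt(2)*b^4/2 - 6*b^3 - 4*sqrt(2)*b^3 - sqrt(2)*b^2/2 + 48*b^2 + 4*sqrt(2)*b + 6*b - 48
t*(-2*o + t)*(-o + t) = 2*o^2*t - 3*o*t^2 + t^3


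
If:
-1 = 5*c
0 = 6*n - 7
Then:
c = -1/5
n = 7/6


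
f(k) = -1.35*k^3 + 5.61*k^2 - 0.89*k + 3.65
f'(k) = -4.05*k^2 + 11.22*k - 0.89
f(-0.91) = 10.12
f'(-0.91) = -14.45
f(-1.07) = 12.68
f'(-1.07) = -17.53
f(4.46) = -8.49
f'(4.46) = -31.41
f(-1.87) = 33.76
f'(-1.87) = -36.03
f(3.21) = 13.95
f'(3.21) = -6.61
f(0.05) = 3.62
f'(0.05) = -0.34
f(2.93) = 15.25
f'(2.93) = -2.78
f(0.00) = 3.65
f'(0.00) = -0.89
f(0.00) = 3.65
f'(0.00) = -0.89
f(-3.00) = 93.26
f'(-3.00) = -71.00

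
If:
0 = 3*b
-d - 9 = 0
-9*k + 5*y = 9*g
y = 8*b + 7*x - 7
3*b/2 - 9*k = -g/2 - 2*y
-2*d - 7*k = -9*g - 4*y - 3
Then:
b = 0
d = -9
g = -1134/883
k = -861/883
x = 370/883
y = -3591/883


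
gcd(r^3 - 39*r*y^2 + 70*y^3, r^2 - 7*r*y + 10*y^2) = r^2 - 7*r*y + 10*y^2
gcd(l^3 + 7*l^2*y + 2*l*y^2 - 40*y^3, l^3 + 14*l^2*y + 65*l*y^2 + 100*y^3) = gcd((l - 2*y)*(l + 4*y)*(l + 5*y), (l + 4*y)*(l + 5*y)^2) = l^2 + 9*l*y + 20*y^2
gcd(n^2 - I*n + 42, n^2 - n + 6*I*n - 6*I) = n + 6*I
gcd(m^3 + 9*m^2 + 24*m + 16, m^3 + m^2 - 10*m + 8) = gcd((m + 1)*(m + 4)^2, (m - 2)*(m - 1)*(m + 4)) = m + 4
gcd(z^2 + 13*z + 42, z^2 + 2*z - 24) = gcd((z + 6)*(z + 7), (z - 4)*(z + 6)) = z + 6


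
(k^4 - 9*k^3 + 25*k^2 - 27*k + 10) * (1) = k^4 - 9*k^3 + 25*k^2 - 27*k + 10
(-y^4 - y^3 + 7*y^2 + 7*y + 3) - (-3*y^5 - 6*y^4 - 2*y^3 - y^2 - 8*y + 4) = 3*y^5 + 5*y^4 + y^3 + 8*y^2 + 15*y - 1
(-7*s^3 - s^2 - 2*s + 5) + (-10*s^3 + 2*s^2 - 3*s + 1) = -17*s^3 + s^2 - 5*s + 6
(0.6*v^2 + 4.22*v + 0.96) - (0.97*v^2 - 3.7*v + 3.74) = -0.37*v^2 + 7.92*v - 2.78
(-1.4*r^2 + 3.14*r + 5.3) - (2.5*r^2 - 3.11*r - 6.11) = -3.9*r^2 + 6.25*r + 11.41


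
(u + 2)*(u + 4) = u^2 + 6*u + 8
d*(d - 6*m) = d^2 - 6*d*m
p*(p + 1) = p^2 + p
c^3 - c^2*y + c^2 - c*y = c*(c + 1)*(c - y)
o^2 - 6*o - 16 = (o - 8)*(o + 2)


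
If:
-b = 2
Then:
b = -2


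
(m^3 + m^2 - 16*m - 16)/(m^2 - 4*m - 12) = (-m^3 - m^2 + 16*m + 16)/(-m^2 + 4*m + 12)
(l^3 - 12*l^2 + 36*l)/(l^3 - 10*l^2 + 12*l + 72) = l/(l + 2)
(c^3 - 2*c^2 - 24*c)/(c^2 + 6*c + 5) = c*(c^2 - 2*c - 24)/(c^2 + 6*c + 5)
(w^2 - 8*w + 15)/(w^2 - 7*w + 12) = (w - 5)/(w - 4)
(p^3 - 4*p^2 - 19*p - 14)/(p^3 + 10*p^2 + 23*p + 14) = (p - 7)/(p + 7)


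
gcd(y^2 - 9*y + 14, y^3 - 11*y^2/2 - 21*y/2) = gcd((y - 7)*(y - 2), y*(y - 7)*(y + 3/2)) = y - 7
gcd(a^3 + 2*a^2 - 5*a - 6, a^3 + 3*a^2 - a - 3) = a^2 + 4*a + 3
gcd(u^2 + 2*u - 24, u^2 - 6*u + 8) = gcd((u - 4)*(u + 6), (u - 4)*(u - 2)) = u - 4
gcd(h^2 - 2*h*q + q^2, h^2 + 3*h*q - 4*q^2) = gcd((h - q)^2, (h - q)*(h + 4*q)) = -h + q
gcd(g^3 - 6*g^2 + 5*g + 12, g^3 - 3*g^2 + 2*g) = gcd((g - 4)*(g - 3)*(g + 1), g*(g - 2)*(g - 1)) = 1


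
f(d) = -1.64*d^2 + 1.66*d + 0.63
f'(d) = 1.66 - 3.28*d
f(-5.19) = -52.16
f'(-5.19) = 18.68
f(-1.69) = -6.86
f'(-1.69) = 7.20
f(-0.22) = 0.19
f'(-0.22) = 2.38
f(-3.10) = -20.28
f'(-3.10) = 11.83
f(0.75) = 0.95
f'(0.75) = -0.80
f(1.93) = -2.28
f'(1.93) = -4.67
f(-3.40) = -23.97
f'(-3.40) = 12.81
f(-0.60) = -0.96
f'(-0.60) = 3.63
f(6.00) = -48.45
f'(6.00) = -18.02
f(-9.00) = -147.15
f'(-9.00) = 31.18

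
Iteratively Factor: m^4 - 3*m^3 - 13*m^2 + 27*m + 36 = (m + 1)*(m^3 - 4*m^2 - 9*m + 36) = (m + 1)*(m + 3)*(m^2 - 7*m + 12) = (m - 4)*(m + 1)*(m + 3)*(m - 3)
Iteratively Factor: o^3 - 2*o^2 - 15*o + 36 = (o - 3)*(o^2 + o - 12) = (o - 3)*(o + 4)*(o - 3)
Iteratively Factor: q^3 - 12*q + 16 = (q - 2)*(q^2 + 2*q - 8) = (q - 2)^2*(q + 4)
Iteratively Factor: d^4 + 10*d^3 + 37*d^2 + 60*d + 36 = (d + 3)*(d^3 + 7*d^2 + 16*d + 12) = (d + 3)^2*(d^2 + 4*d + 4) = (d + 2)*(d + 3)^2*(d + 2)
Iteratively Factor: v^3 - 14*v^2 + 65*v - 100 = (v - 5)*(v^2 - 9*v + 20) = (v - 5)^2*(v - 4)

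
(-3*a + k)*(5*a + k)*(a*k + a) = -15*a^3*k - 15*a^3 + 2*a^2*k^2 + 2*a^2*k + a*k^3 + a*k^2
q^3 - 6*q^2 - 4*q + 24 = (q - 6)*(q - 2)*(q + 2)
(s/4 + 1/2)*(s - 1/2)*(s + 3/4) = s^3/4 + 9*s^2/16 + s/32 - 3/16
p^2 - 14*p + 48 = (p - 8)*(p - 6)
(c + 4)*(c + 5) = c^2 + 9*c + 20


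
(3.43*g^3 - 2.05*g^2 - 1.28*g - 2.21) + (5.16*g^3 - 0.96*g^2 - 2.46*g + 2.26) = 8.59*g^3 - 3.01*g^2 - 3.74*g + 0.0499999999999998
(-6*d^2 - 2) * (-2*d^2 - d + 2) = 12*d^4 + 6*d^3 - 8*d^2 + 2*d - 4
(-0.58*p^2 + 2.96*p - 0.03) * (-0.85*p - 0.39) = 0.493*p^3 - 2.2898*p^2 - 1.1289*p + 0.0117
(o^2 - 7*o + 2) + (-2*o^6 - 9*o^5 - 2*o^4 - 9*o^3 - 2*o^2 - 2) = -2*o^6 - 9*o^5 - 2*o^4 - 9*o^3 - o^2 - 7*o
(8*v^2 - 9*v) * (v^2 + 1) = 8*v^4 - 9*v^3 + 8*v^2 - 9*v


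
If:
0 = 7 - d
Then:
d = 7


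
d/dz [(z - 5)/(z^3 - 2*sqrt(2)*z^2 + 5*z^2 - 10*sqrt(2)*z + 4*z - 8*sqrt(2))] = (z^3 - 2*sqrt(2)*z^2 + 5*z^2 - 10*sqrt(2)*z + 4*z - (z - 5)*(3*z^2 - 4*sqrt(2)*z + 10*z - 10*sqrt(2) + 4) - 8*sqrt(2))/(z^3 - 2*sqrt(2)*z^2 + 5*z^2 - 10*sqrt(2)*z + 4*z - 8*sqrt(2))^2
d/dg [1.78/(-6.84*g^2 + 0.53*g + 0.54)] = (24.3504*g - 0.9434)/(-6.84*g^2 + 0.53*g + 0.54)^2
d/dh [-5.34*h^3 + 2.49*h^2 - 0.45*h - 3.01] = -16.02*h^2 + 4.98*h - 0.45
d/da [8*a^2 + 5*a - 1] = 16*a + 5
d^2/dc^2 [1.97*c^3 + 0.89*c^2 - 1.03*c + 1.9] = 11.82*c + 1.78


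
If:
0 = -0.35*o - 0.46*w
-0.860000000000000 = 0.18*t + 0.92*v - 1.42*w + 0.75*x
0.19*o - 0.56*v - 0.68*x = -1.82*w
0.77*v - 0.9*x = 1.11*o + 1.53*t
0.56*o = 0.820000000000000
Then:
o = 1.46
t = -0.77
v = -1.24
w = -1.11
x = -1.55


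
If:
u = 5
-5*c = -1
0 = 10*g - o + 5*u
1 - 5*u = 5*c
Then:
No Solution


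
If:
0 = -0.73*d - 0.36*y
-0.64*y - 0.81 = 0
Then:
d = 0.62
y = -1.27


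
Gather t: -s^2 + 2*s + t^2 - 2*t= -s^2 + 2*s + t^2 - 2*t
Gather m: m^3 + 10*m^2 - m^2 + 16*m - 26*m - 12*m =m^3 + 9*m^2 - 22*m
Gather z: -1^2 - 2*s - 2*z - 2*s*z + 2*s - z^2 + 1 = -z^2 + z*(-2*s - 2)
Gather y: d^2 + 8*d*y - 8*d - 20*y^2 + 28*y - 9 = d^2 - 8*d - 20*y^2 + y*(8*d + 28) - 9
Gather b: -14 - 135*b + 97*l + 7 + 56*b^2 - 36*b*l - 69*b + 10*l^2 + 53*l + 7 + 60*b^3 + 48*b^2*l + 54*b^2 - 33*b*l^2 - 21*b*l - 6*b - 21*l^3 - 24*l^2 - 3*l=60*b^3 + b^2*(48*l + 110) + b*(-33*l^2 - 57*l - 210) - 21*l^3 - 14*l^2 + 147*l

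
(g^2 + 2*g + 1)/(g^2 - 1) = (g + 1)/(g - 1)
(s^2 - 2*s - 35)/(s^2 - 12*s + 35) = (s + 5)/(s - 5)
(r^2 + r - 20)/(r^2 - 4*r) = (r + 5)/r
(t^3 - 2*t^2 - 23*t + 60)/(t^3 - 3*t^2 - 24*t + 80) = (t - 3)/(t - 4)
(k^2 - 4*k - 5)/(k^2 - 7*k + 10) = (k + 1)/(k - 2)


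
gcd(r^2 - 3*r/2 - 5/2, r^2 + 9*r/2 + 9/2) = 1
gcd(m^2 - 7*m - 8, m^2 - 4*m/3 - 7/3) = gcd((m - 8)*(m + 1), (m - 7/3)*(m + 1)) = m + 1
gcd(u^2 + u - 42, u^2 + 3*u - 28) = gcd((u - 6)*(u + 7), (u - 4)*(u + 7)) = u + 7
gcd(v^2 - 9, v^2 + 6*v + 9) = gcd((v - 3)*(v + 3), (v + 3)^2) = v + 3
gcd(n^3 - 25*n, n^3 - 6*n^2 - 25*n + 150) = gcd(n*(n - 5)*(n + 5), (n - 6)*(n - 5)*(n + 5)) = n^2 - 25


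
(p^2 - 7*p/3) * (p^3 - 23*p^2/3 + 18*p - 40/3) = p^5 - 10*p^4 + 323*p^3/9 - 166*p^2/3 + 280*p/9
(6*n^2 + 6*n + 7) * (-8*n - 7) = -48*n^3 - 90*n^2 - 98*n - 49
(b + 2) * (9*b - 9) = 9*b^2 + 9*b - 18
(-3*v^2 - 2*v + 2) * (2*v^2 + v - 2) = -6*v^4 - 7*v^3 + 8*v^2 + 6*v - 4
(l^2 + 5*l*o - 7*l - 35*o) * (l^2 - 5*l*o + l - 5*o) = l^4 - 6*l^3 - 25*l^2*o^2 - 7*l^2 + 150*l*o^2 + 175*o^2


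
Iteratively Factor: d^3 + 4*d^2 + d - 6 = (d + 2)*(d^2 + 2*d - 3) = (d - 1)*(d + 2)*(d + 3)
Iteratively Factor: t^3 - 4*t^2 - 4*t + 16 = (t - 2)*(t^2 - 2*t - 8) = (t - 4)*(t - 2)*(t + 2)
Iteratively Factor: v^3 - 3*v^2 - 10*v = (v)*(v^2 - 3*v - 10) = v*(v - 5)*(v + 2)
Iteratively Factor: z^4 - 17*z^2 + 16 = (z - 1)*(z^3 + z^2 - 16*z - 16) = (z - 4)*(z - 1)*(z^2 + 5*z + 4) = (z - 4)*(z - 1)*(z + 4)*(z + 1)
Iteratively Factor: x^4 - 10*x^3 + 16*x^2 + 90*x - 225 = (x - 3)*(x^3 - 7*x^2 - 5*x + 75) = (x - 5)*(x - 3)*(x^2 - 2*x - 15) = (x - 5)^2*(x - 3)*(x + 3)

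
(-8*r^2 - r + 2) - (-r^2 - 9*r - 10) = -7*r^2 + 8*r + 12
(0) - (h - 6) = 6 - h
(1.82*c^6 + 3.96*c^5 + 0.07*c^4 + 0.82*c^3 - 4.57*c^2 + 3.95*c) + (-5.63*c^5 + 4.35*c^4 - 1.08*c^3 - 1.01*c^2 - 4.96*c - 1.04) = 1.82*c^6 - 1.67*c^5 + 4.42*c^4 - 0.26*c^3 - 5.58*c^2 - 1.01*c - 1.04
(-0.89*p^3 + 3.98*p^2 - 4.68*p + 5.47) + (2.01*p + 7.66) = -0.89*p^3 + 3.98*p^2 - 2.67*p + 13.13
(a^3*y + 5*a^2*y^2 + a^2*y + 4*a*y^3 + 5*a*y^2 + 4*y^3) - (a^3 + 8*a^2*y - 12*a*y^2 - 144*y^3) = a^3*y - a^3 + 5*a^2*y^2 - 7*a^2*y + 4*a*y^3 + 17*a*y^2 + 148*y^3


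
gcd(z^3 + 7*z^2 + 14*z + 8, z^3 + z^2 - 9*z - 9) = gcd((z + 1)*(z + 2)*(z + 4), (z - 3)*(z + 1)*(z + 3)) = z + 1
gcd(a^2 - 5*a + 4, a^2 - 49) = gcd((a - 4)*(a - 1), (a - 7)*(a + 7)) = 1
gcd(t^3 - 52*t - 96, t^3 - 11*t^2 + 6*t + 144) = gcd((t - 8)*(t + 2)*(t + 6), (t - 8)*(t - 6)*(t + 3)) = t - 8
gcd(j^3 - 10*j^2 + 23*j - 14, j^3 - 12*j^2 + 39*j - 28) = j^2 - 8*j + 7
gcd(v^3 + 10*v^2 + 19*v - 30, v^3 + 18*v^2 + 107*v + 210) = v^2 + 11*v + 30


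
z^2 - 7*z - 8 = (z - 8)*(z + 1)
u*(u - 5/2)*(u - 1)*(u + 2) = u^4 - 3*u^3/2 - 9*u^2/2 + 5*u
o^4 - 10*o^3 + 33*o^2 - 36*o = o*(o - 4)*(o - 3)^2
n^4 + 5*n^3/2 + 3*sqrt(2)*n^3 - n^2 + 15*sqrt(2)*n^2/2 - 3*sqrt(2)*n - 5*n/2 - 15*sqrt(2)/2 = (n - 1)*(n + 1)*(n + 5/2)*(n + 3*sqrt(2))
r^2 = r^2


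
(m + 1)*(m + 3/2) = m^2 + 5*m/2 + 3/2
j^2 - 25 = (j - 5)*(j + 5)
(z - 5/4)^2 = z^2 - 5*z/2 + 25/16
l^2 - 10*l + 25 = (l - 5)^2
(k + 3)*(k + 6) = k^2 + 9*k + 18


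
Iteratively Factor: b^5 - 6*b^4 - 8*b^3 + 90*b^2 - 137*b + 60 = (b - 5)*(b^4 - b^3 - 13*b^2 + 25*b - 12) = (b - 5)*(b - 1)*(b^3 - 13*b + 12) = (b - 5)*(b - 1)*(b + 4)*(b^2 - 4*b + 3) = (b - 5)*(b - 1)^2*(b + 4)*(b - 3)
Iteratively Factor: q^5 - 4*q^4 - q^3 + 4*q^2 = (q)*(q^4 - 4*q^3 - q^2 + 4*q) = q*(q + 1)*(q^3 - 5*q^2 + 4*q) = q^2*(q + 1)*(q^2 - 5*q + 4) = q^2*(q - 4)*(q + 1)*(q - 1)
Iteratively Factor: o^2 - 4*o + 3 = (o - 3)*(o - 1)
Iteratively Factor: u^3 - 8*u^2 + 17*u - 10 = (u - 5)*(u^2 - 3*u + 2) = (u - 5)*(u - 2)*(u - 1)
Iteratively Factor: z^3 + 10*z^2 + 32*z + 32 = (z + 2)*(z^2 + 8*z + 16) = (z + 2)*(z + 4)*(z + 4)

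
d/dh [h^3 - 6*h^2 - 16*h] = 3*h^2 - 12*h - 16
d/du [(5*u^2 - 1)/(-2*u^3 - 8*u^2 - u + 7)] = (10*u^4 - 11*u^2 + 54*u - 1)/(4*u^6 + 32*u^5 + 68*u^4 - 12*u^3 - 111*u^2 - 14*u + 49)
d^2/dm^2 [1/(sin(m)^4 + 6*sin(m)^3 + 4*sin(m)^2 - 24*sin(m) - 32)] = 2*(-8*sin(m)^6 - 37*sin(m)^5 + 4*sin(m)^4 + 78*sin(m)^3 - 220*sin(m)^2 - 8*sin(m) + 176)/((sin(m) + 2)^4*(sin(m)^2 + 2*sin(m) - 8)^3)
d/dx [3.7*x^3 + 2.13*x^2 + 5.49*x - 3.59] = 11.1*x^2 + 4.26*x + 5.49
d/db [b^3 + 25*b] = 3*b^2 + 25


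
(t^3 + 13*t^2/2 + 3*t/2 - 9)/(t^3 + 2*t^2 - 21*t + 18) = (t + 3/2)/(t - 3)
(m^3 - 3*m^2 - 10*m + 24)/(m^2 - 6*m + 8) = m + 3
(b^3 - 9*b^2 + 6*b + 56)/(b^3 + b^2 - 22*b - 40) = (b^2 - 11*b + 28)/(b^2 - b - 20)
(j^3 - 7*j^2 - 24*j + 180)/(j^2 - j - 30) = j - 6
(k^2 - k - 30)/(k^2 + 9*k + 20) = (k - 6)/(k + 4)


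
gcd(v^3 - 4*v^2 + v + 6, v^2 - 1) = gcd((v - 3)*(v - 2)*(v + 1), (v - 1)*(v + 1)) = v + 1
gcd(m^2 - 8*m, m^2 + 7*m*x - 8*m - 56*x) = m - 8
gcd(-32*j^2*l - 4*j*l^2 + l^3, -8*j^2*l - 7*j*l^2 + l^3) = 8*j*l - l^2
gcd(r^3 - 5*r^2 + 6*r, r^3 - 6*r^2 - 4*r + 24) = r - 2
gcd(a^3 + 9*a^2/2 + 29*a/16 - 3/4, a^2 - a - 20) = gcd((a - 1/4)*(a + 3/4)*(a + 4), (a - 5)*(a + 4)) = a + 4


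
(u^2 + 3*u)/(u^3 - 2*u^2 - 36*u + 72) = u*(u + 3)/(u^3 - 2*u^2 - 36*u + 72)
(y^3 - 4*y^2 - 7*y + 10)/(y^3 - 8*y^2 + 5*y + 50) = (y - 1)/(y - 5)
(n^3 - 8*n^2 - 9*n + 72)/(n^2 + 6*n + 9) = (n^2 - 11*n + 24)/(n + 3)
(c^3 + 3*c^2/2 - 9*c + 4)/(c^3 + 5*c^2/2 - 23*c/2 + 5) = (c + 4)/(c + 5)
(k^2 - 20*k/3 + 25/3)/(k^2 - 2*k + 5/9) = 3*(k - 5)/(3*k - 1)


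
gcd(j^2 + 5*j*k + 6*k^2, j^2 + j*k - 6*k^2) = j + 3*k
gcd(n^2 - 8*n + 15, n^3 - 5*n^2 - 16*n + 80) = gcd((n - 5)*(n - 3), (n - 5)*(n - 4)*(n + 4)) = n - 5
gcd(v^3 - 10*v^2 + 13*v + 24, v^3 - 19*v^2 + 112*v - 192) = v^2 - 11*v + 24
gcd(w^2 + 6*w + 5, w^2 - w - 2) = w + 1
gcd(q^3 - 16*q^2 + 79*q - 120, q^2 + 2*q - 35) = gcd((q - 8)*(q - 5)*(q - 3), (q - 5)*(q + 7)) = q - 5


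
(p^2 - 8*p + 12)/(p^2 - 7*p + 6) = (p - 2)/(p - 1)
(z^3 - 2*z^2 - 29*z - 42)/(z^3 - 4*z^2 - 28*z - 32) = (z^2 - 4*z - 21)/(z^2 - 6*z - 16)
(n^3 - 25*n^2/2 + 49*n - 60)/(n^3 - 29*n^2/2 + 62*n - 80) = (n - 6)/(n - 8)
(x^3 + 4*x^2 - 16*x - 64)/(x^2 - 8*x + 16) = (x^2 + 8*x + 16)/(x - 4)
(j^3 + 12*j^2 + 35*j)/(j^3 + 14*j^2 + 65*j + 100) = j*(j + 7)/(j^2 + 9*j + 20)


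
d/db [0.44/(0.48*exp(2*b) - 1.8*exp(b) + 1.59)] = (0.792 - 0.4224*exp(b))*exp(b)/(0.48*exp(2*b) - 1.8*exp(b) + 1.59)^2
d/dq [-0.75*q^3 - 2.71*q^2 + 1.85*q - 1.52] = -2.25*q^2 - 5.42*q + 1.85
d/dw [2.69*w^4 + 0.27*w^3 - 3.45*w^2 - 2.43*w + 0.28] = 10.76*w^3 + 0.81*w^2 - 6.9*w - 2.43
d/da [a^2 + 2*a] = 2*a + 2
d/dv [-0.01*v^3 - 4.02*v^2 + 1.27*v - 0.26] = -0.03*v^2 - 8.04*v + 1.27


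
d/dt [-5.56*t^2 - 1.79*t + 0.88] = -11.12*t - 1.79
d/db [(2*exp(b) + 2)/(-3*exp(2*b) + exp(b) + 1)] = 6*(exp(b) + 2)*exp(2*b)/(9*exp(4*b) - 6*exp(3*b) - 5*exp(2*b) + 2*exp(b) + 1)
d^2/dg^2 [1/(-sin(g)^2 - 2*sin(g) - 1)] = 2*(2*sin(g) - 3)/(sin(g) + 1)^3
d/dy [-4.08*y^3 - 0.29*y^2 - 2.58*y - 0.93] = -12.24*y^2 - 0.58*y - 2.58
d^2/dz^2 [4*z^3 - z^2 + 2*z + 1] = 24*z - 2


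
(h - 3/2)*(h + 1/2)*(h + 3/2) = h^3 + h^2/2 - 9*h/4 - 9/8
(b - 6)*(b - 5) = b^2 - 11*b + 30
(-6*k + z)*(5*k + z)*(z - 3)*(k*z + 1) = -30*k^3*z^2 + 90*k^3*z - k^2*z^3 + 3*k^2*z^2 - 30*k^2*z + 90*k^2 + k*z^4 - 3*k*z^3 - k*z^2 + 3*k*z + z^3 - 3*z^2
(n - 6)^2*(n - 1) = n^3 - 13*n^2 + 48*n - 36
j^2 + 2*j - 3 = (j - 1)*(j + 3)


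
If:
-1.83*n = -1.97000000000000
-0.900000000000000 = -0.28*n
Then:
No Solution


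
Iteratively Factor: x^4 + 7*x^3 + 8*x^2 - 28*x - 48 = (x - 2)*(x^3 + 9*x^2 + 26*x + 24) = (x - 2)*(x + 3)*(x^2 + 6*x + 8) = (x - 2)*(x + 2)*(x + 3)*(x + 4)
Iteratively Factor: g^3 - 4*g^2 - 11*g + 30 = (g - 2)*(g^2 - 2*g - 15) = (g - 2)*(g + 3)*(g - 5)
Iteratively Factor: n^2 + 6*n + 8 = (n + 4)*(n + 2)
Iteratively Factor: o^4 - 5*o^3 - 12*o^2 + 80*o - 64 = (o - 4)*(o^3 - o^2 - 16*o + 16) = (o - 4)^2*(o^2 + 3*o - 4) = (o - 4)^2*(o - 1)*(o + 4)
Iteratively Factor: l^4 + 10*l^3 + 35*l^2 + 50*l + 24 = (l + 3)*(l^3 + 7*l^2 + 14*l + 8) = (l + 2)*(l + 3)*(l^2 + 5*l + 4) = (l + 2)*(l + 3)*(l + 4)*(l + 1)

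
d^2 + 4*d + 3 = (d + 1)*(d + 3)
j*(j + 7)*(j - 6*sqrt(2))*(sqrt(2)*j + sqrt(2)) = sqrt(2)*j^4 - 12*j^3 + 8*sqrt(2)*j^3 - 96*j^2 + 7*sqrt(2)*j^2 - 84*j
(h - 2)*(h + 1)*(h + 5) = h^3 + 4*h^2 - 7*h - 10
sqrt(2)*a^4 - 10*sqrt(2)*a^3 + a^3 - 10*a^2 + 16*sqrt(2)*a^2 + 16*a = a*(a - 8)*(a - 2)*(sqrt(2)*a + 1)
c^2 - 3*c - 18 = (c - 6)*(c + 3)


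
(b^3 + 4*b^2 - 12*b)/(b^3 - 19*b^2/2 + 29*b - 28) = 2*b*(b + 6)/(2*b^2 - 15*b + 28)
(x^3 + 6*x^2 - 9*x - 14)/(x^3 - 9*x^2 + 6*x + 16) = (x + 7)/(x - 8)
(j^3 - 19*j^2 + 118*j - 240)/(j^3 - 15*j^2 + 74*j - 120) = (j - 8)/(j - 4)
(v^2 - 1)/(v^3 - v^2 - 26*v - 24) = (v - 1)/(v^2 - 2*v - 24)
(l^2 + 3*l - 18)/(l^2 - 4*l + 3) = (l + 6)/(l - 1)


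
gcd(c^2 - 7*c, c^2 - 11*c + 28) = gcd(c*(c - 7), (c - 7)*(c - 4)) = c - 7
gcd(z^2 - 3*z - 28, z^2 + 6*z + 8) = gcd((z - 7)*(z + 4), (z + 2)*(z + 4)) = z + 4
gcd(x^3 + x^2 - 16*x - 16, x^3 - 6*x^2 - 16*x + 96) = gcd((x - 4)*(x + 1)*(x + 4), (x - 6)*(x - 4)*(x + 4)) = x^2 - 16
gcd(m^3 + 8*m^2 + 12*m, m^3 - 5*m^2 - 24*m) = m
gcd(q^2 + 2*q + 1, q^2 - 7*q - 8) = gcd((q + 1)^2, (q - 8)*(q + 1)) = q + 1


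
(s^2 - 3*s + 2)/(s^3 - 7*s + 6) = 1/(s + 3)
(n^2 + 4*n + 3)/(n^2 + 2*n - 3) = (n + 1)/(n - 1)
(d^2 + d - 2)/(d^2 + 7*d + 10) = (d - 1)/(d + 5)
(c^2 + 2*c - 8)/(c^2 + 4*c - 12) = (c + 4)/(c + 6)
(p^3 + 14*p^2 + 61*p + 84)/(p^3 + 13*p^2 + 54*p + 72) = (p + 7)/(p + 6)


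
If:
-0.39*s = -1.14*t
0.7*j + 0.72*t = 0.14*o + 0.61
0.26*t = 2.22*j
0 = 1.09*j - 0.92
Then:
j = 0.84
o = 36.93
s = 21.07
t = 7.21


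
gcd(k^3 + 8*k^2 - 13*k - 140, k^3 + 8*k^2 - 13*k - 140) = k^3 + 8*k^2 - 13*k - 140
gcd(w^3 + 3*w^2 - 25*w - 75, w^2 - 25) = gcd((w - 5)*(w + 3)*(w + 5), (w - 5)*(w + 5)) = w^2 - 25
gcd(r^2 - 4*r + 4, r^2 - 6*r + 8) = r - 2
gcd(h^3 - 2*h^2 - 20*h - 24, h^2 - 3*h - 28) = 1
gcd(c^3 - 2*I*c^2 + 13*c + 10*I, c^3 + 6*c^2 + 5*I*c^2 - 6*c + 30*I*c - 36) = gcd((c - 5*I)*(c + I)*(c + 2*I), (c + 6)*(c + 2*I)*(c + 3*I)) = c + 2*I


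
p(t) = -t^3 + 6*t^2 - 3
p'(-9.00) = -351.00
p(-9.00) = 1212.00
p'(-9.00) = -351.00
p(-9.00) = 1212.00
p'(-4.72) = -123.48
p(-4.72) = 235.82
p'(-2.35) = -44.77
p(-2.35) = 43.11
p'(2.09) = 11.98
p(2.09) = 14.08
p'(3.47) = 5.52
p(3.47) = 27.46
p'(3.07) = 8.57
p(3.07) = 24.61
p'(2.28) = 11.76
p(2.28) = 16.34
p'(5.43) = -23.29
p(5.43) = 13.81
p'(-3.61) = -82.42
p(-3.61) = 122.24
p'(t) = -3*t^2 + 12*t = 3*t*(4 - t)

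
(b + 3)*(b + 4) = b^2 + 7*b + 12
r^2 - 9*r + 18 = (r - 6)*(r - 3)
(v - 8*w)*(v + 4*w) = v^2 - 4*v*w - 32*w^2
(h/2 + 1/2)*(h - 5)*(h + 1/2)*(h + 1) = h^4/2 - 5*h^3/4 - 21*h^2/4 - 19*h/4 - 5/4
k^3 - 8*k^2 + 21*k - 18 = (k - 3)^2*(k - 2)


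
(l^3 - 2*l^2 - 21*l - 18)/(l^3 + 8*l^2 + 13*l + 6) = (l^2 - 3*l - 18)/(l^2 + 7*l + 6)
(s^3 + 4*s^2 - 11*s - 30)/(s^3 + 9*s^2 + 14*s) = (s^2 + 2*s - 15)/(s*(s + 7))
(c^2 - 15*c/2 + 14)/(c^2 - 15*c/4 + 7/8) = 4*(c - 4)/(4*c - 1)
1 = 1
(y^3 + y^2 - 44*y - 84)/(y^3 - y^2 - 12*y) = (-y^3 - y^2 + 44*y + 84)/(y*(-y^2 + y + 12))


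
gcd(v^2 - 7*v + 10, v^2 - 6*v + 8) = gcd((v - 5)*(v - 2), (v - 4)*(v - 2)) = v - 2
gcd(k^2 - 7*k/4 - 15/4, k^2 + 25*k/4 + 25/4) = k + 5/4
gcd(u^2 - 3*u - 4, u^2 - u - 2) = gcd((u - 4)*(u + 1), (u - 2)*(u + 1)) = u + 1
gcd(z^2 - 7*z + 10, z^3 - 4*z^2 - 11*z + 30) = z^2 - 7*z + 10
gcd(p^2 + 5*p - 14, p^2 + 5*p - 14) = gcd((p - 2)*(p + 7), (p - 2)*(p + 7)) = p^2 + 5*p - 14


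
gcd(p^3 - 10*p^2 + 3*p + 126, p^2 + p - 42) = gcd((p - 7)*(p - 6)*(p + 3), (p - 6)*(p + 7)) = p - 6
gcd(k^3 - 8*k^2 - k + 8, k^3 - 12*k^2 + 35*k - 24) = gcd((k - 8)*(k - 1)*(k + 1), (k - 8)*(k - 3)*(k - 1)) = k^2 - 9*k + 8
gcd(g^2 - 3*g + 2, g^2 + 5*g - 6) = g - 1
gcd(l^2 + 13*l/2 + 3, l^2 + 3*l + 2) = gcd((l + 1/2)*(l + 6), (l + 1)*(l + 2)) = 1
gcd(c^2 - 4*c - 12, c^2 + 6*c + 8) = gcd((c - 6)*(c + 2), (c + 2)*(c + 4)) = c + 2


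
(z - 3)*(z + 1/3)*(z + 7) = z^3 + 13*z^2/3 - 59*z/3 - 7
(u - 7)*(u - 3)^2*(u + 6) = u^4 - 7*u^3 - 27*u^2 + 243*u - 378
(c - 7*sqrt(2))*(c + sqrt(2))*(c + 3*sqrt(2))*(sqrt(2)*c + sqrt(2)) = sqrt(2)*c^4 - 6*c^3 + sqrt(2)*c^3 - 50*sqrt(2)*c^2 - 6*c^2 - 84*c - 50*sqrt(2)*c - 84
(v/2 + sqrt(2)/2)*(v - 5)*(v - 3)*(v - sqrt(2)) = v^4/2 - 4*v^3 + 13*v^2/2 + 8*v - 15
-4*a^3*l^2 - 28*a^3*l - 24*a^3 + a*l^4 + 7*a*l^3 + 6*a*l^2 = (-2*a + l)*(2*a + l)*(l + 6)*(a*l + a)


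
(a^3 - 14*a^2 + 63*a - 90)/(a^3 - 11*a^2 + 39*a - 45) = (a - 6)/(a - 3)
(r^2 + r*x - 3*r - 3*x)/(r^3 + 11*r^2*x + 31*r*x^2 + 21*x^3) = (r - 3)/(r^2 + 10*r*x + 21*x^2)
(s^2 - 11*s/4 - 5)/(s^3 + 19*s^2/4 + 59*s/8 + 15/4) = 2*(s - 4)/(2*s^2 + 7*s + 6)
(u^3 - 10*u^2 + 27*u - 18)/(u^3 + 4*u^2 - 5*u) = (u^2 - 9*u + 18)/(u*(u + 5))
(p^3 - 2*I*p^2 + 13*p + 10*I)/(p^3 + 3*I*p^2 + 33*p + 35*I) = (p + 2*I)/(p + 7*I)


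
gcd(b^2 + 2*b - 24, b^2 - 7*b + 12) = b - 4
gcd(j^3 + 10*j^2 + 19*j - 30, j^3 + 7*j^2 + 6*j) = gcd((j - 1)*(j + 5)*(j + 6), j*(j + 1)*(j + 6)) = j + 6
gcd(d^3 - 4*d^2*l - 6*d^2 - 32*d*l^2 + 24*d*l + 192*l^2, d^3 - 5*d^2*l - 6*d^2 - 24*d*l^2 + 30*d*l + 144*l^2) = d^2 - 8*d*l - 6*d + 48*l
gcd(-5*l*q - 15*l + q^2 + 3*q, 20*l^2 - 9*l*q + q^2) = -5*l + q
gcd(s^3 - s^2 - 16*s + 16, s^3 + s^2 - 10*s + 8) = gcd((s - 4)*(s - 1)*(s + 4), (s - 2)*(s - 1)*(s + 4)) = s^2 + 3*s - 4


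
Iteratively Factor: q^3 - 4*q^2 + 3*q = (q - 3)*(q^2 - q) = (q - 3)*(q - 1)*(q)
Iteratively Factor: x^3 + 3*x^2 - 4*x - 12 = (x + 3)*(x^2 - 4) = (x - 2)*(x + 3)*(x + 2)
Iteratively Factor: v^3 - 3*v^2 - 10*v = (v + 2)*(v^2 - 5*v) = v*(v + 2)*(v - 5)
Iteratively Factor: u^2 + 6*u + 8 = (u + 4)*(u + 2)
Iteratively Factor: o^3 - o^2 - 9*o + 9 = (o - 3)*(o^2 + 2*o - 3) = (o - 3)*(o - 1)*(o + 3)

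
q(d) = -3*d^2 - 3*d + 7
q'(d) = -6*d - 3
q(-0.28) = 7.60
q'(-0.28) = -1.32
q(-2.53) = -4.61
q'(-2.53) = 12.18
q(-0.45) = 7.74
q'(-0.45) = -0.30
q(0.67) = 3.64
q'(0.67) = -7.02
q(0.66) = 3.71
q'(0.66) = -6.96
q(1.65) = -6.12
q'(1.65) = -12.90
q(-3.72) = -23.36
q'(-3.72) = 19.32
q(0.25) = 6.06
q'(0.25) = -4.50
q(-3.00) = -11.00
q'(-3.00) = 15.00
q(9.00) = -263.00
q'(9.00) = -57.00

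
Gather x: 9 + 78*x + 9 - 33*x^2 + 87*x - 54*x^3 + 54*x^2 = -54*x^3 + 21*x^2 + 165*x + 18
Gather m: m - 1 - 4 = m - 5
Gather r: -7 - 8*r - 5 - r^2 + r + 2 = -r^2 - 7*r - 10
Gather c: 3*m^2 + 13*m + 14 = 3*m^2 + 13*m + 14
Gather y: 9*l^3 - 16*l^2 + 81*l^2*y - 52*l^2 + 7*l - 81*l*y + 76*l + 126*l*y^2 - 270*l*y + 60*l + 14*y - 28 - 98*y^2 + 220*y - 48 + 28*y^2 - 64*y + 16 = 9*l^3 - 68*l^2 + 143*l + y^2*(126*l - 70) + y*(81*l^2 - 351*l + 170) - 60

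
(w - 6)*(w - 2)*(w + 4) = w^3 - 4*w^2 - 20*w + 48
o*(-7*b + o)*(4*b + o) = -28*b^2*o - 3*b*o^2 + o^3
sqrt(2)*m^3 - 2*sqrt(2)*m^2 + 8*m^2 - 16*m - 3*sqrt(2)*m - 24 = (m - 3)*(m + 4*sqrt(2))*(sqrt(2)*m + sqrt(2))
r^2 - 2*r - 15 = (r - 5)*(r + 3)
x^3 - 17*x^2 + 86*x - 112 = (x - 8)*(x - 7)*(x - 2)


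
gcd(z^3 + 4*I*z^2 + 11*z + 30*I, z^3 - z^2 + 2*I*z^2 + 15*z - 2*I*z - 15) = z^2 + 2*I*z + 15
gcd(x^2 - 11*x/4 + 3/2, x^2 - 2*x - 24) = 1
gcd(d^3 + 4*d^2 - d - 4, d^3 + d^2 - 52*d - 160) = d + 4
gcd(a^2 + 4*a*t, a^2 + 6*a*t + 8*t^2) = a + 4*t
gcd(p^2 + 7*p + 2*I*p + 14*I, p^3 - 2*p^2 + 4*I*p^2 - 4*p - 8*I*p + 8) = p + 2*I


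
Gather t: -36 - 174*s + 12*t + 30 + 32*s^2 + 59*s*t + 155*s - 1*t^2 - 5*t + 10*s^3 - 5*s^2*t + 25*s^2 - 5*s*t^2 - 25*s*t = 10*s^3 + 57*s^2 - 19*s + t^2*(-5*s - 1) + t*(-5*s^2 + 34*s + 7) - 6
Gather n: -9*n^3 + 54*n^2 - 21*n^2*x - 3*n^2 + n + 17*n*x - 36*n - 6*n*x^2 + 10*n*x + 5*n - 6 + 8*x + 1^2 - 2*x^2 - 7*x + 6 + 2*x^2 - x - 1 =-9*n^3 + n^2*(51 - 21*x) + n*(-6*x^2 + 27*x - 30)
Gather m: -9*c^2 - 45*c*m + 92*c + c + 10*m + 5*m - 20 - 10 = -9*c^2 + 93*c + m*(15 - 45*c) - 30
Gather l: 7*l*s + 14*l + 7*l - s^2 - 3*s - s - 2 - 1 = l*(7*s + 21) - s^2 - 4*s - 3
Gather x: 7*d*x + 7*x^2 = 7*d*x + 7*x^2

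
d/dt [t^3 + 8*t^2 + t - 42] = 3*t^2 + 16*t + 1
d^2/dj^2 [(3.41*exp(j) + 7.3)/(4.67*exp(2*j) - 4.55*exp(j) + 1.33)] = (74.368349*exp(4*j) + 709.277265*exp(3*j) - 592.421256*exp(2*j) - 9.600255*exp(j) + 50.207899)*exp(j)/(101.847563*exp(6*j) - 297.691485*exp(5*j) + 377.059536*exp(4*j) - 263.759405*exp(3*j) + 107.385264*exp(2*j) - 24.145485*exp(j) + 2.352637)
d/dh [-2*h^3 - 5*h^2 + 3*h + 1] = -6*h^2 - 10*h + 3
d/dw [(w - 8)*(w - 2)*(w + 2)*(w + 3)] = 4*w^3 - 15*w^2 - 56*w + 20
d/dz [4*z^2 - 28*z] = 8*z - 28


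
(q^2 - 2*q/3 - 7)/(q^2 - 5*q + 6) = (q + 7/3)/(q - 2)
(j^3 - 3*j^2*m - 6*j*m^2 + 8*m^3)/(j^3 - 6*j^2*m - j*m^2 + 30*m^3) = (j^2 - 5*j*m + 4*m^2)/(j^2 - 8*j*m + 15*m^2)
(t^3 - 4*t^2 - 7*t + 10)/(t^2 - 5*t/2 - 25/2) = 2*(t^2 + t - 2)/(2*t + 5)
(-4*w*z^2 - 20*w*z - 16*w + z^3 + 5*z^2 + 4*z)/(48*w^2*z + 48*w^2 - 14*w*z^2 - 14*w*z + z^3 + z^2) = (-4*w*z - 16*w + z^2 + 4*z)/(48*w^2 - 14*w*z + z^2)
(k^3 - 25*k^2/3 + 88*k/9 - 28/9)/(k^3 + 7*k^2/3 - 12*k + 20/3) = (3*k^2 - 23*k + 14)/(3*(k^2 + 3*k - 10))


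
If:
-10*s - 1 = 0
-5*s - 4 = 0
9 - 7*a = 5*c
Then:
No Solution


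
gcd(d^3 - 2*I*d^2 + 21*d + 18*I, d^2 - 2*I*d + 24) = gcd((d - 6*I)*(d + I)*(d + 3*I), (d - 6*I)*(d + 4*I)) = d - 6*I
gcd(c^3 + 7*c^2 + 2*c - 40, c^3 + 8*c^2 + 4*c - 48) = c^2 + 2*c - 8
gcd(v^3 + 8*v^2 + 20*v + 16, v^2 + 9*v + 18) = 1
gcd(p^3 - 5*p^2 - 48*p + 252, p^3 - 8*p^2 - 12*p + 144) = p^2 - 12*p + 36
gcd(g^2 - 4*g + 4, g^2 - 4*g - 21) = 1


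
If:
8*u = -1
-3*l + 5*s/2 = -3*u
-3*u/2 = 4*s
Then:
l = -11/128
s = 3/64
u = -1/8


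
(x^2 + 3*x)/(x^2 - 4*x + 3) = x*(x + 3)/(x^2 - 4*x + 3)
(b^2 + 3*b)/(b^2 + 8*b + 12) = b*(b + 3)/(b^2 + 8*b + 12)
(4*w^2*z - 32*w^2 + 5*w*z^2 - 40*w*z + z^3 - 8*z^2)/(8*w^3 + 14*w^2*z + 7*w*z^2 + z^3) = (z - 8)/(2*w + z)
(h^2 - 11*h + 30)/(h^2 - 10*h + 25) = (h - 6)/(h - 5)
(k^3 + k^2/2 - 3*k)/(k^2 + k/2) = (2*k^2 + k - 6)/(2*k + 1)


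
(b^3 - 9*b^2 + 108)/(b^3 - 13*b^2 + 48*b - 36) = (b + 3)/(b - 1)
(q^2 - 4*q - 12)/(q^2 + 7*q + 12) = (q^2 - 4*q - 12)/(q^2 + 7*q + 12)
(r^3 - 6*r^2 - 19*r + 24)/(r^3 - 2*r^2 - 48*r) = (r^2 + 2*r - 3)/(r*(r + 6))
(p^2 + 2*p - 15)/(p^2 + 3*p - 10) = (p - 3)/(p - 2)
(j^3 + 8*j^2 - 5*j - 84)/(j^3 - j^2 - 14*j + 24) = (j + 7)/(j - 2)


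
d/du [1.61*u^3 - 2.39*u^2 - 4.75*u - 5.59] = 4.83*u^2 - 4.78*u - 4.75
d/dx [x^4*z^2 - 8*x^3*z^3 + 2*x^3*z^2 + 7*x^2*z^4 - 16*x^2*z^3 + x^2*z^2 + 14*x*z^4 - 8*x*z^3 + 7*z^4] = 2*z^2*(2*x^3 - 12*x^2*z + 3*x^2 + 7*x*z^2 - 16*x*z + x + 7*z^2 - 4*z)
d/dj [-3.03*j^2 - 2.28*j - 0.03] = -6.06*j - 2.28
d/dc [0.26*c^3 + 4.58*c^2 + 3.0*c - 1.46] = 0.78*c^2 + 9.16*c + 3.0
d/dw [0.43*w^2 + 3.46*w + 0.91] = 0.86*w + 3.46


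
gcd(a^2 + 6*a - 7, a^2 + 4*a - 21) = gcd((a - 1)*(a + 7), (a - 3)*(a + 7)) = a + 7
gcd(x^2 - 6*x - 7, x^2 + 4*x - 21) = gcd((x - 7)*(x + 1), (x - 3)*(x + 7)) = 1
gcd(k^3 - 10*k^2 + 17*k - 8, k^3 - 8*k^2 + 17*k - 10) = k - 1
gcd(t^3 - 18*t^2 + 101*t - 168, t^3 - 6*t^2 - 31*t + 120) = t^2 - 11*t + 24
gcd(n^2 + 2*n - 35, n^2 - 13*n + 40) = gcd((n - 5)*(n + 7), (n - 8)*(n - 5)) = n - 5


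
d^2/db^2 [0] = 0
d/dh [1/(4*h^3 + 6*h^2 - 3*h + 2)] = 3*(-4*h^2 - 4*h + 1)/(4*h^3 + 6*h^2 - 3*h + 2)^2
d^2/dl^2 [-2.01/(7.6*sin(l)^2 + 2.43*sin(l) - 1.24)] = (464.3904*sin(l)^4 + 111.36204*sin(l)^3 - 608.947791*sin(l)^2 - 216.667548*sin(l) - 61.622178)/(7.6*sin(l)^2 + 2.43*sin(l) - 1.24)^3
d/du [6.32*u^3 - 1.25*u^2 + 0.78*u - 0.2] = 18.96*u^2 - 2.5*u + 0.78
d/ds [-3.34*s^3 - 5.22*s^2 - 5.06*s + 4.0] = -10.02*s^2 - 10.44*s - 5.06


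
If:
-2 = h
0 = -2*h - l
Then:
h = -2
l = 4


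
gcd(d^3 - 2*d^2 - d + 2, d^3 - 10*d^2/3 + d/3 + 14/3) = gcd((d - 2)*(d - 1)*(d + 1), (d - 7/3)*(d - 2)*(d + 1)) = d^2 - d - 2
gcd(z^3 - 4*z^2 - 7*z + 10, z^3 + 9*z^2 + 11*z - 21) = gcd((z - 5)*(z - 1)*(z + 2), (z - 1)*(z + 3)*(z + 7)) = z - 1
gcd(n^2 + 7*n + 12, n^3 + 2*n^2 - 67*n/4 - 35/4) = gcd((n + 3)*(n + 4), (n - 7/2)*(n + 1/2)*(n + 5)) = 1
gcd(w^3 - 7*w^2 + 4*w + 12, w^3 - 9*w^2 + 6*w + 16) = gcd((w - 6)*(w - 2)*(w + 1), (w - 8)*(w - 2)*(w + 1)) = w^2 - w - 2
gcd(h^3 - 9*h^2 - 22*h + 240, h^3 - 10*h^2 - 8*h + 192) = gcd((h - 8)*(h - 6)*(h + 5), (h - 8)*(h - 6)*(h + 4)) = h^2 - 14*h + 48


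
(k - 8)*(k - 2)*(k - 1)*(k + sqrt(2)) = k^4 - 11*k^3 + sqrt(2)*k^3 - 11*sqrt(2)*k^2 + 26*k^2 - 16*k + 26*sqrt(2)*k - 16*sqrt(2)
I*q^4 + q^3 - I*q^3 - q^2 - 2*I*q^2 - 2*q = q*(q - 2)*(q - I)*(I*q + I)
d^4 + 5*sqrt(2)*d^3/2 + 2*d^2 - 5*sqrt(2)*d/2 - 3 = (d - 1)*(d + 1)*(d + sqrt(2))*(d + 3*sqrt(2)/2)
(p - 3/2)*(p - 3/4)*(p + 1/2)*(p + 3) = p^4 + 5*p^3/4 - 21*p^2/4 + 9*p/16 + 27/16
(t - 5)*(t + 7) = t^2 + 2*t - 35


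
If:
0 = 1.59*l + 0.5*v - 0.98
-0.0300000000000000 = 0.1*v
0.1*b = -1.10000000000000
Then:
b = -11.00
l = 0.71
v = -0.30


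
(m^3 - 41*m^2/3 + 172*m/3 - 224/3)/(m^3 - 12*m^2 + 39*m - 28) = (m - 8/3)/(m - 1)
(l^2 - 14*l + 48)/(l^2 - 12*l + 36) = (l - 8)/(l - 6)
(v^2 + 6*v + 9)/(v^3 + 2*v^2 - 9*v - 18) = (v + 3)/(v^2 - v - 6)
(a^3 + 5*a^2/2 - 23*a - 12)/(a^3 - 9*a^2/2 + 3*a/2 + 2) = (a + 6)/(a - 1)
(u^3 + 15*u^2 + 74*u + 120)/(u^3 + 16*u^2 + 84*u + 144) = (u + 5)/(u + 6)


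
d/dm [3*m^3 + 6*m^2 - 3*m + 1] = 9*m^2 + 12*m - 3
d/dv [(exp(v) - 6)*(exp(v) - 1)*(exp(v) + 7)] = (3*exp(2*v) - 43)*exp(v)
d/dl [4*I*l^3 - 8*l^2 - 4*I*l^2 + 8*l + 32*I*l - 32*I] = 12*I*l^2 + 8*l*(-2 - I) + 8 + 32*I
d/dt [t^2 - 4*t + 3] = 2*t - 4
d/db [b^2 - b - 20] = 2*b - 1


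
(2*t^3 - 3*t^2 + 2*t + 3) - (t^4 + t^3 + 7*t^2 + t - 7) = -t^4 + t^3 - 10*t^2 + t + 10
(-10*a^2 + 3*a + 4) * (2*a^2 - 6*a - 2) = -20*a^4 + 66*a^3 + 10*a^2 - 30*a - 8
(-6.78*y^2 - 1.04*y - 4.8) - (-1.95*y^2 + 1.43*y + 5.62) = -4.83*y^2 - 2.47*y - 10.42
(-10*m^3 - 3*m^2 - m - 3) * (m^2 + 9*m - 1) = -10*m^5 - 93*m^4 - 18*m^3 - 9*m^2 - 26*m + 3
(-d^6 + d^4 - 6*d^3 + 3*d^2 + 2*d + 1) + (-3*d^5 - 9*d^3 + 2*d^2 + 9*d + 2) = -d^6 - 3*d^5 + d^4 - 15*d^3 + 5*d^2 + 11*d + 3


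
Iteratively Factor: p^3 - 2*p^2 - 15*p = (p + 3)*(p^2 - 5*p) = p*(p + 3)*(p - 5)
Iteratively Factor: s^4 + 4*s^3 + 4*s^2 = (s)*(s^3 + 4*s^2 + 4*s) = s*(s + 2)*(s^2 + 2*s) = s^2*(s + 2)*(s + 2)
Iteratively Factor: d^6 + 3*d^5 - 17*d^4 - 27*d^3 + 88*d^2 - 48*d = (d - 1)*(d^5 + 4*d^4 - 13*d^3 - 40*d^2 + 48*d) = (d - 1)*(d + 4)*(d^4 - 13*d^2 + 12*d) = (d - 1)^2*(d + 4)*(d^3 + d^2 - 12*d) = d*(d - 1)^2*(d + 4)*(d^2 + d - 12) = d*(d - 3)*(d - 1)^2*(d + 4)*(d + 4)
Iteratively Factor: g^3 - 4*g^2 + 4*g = (g)*(g^2 - 4*g + 4) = g*(g - 2)*(g - 2)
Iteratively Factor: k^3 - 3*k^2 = (k)*(k^2 - 3*k) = k^2*(k - 3)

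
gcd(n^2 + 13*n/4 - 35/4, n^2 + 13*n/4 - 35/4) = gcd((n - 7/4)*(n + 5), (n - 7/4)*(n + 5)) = n^2 + 13*n/4 - 35/4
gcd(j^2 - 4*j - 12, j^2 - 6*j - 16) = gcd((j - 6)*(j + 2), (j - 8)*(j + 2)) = j + 2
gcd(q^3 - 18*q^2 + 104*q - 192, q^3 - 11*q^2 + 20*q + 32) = q^2 - 12*q + 32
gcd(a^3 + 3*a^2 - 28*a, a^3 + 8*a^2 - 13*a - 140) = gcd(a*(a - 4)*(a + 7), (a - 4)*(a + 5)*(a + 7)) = a^2 + 3*a - 28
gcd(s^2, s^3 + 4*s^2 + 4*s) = s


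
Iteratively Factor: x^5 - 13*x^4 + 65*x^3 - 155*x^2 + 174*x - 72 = (x - 3)*(x^4 - 10*x^3 + 35*x^2 - 50*x + 24) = (x - 3)^2*(x^3 - 7*x^2 + 14*x - 8) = (x - 3)^2*(x - 2)*(x^2 - 5*x + 4) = (x - 4)*(x - 3)^2*(x - 2)*(x - 1)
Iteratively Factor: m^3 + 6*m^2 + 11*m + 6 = (m + 2)*(m^2 + 4*m + 3) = (m + 2)*(m + 3)*(m + 1)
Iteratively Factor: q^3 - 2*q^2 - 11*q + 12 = (q + 3)*(q^2 - 5*q + 4) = (q - 1)*(q + 3)*(q - 4)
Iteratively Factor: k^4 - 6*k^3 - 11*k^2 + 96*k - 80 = (k - 4)*(k^3 - 2*k^2 - 19*k + 20) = (k - 4)*(k - 1)*(k^2 - k - 20) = (k - 4)*(k - 1)*(k + 4)*(k - 5)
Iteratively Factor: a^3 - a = (a)*(a^2 - 1) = a*(a - 1)*(a + 1)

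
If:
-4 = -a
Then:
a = 4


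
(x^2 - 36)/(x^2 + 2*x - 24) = (x - 6)/(x - 4)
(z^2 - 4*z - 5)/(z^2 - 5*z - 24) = (-z^2 + 4*z + 5)/(-z^2 + 5*z + 24)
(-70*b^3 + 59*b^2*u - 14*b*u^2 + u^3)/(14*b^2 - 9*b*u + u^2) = -5*b + u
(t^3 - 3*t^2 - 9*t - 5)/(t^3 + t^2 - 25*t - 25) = (t + 1)/(t + 5)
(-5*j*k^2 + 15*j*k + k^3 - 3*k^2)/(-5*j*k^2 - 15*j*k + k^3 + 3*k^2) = (k - 3)/(k + 3)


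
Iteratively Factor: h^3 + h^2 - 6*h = (h - 2)*(h^2 + 3*h) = h*(h - 2)*(h + 3)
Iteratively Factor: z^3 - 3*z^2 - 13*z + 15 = (z - 5)*(z^2 + 2*z - 3) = (z - 5)*(z - 1)*(z + 3)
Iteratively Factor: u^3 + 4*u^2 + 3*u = (u + 1)*(u^2 + 3*u) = u*(u + 1)*(u + 3)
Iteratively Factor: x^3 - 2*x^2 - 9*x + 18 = (x + 3)*(x^2 - 5*x + 6) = (x - 3)*(x + 3)*(x - 2)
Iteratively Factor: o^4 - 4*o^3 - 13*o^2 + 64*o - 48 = (o + 4)*(o^3 - 8*o^2 + 19*o - 12) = (o - 4)*(o + 4)*(o^2 - 4*o + 3) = (o - 4)*(o - 3)*(o + 4)*(o - 1)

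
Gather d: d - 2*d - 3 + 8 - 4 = 1 - d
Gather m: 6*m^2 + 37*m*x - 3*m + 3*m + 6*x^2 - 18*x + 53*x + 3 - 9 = 6*m^2 + 37*m*x + 6*x^2 + 35*x - 6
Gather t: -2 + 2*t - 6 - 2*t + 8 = 0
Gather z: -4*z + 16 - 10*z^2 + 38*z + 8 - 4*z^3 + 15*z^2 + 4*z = -4*z^3 + 5*z^2 + 38*z + 24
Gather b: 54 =54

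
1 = 1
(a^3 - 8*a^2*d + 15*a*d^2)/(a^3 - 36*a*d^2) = (a^2 - 8*a*d + 15*d^2)/(a^2 - 36*d^2)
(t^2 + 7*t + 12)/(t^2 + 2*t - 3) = (t + 4)/(t - 1)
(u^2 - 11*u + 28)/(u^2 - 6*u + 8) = (u - 7)/(u - 2)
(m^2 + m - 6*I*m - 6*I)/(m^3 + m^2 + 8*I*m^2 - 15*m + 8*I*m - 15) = (m - 6*I)/(m^2 + 8*I*m - 15)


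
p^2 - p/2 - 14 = (p - 4)*(p + 7/2)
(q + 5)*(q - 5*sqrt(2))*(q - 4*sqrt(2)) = q^3 - 9*sqrt(2)*q^2 + 5*q^2 - 45*sqrt(2)*q + 40*q + 200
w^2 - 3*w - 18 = (w - 6)*(w + 3)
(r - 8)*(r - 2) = r^2 - 10*r + 16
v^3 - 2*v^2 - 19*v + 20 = (v - 5)*(v - 1)*(v + 4)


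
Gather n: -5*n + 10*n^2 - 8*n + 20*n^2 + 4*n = 30*n^2 - 9*n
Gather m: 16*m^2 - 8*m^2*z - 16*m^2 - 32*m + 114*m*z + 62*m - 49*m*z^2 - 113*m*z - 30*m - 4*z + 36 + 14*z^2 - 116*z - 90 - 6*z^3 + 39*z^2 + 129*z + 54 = -8*m^2*z + m*(-49*z^2 + z) - 6*z^3 + 53*z^2 + 9*z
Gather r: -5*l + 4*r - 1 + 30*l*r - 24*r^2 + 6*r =-5*l - 24*r^2 + r*(30*l + 10) - 1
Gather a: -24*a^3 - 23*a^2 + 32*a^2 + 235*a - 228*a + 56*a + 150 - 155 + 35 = -24*a^3 + 9*a^2 + 63*a + 30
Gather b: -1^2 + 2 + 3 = 4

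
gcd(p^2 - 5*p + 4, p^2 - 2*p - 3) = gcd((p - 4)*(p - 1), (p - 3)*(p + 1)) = 1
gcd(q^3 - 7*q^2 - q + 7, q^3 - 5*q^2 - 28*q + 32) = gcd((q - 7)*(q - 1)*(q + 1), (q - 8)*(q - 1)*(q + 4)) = q - 1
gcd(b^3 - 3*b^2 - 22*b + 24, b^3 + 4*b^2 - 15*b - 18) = 1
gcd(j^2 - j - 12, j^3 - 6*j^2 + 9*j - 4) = j - 4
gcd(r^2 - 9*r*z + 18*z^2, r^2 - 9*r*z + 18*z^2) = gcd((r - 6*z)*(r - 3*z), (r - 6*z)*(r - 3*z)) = r^2 - 9*r*z + 18*z^2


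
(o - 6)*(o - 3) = o^2 - 9*o + 18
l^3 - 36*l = l*(l - 6)*(l + 6)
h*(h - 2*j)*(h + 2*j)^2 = h^4 + 2*h^3*j - 4*h^2*j^2 - 8*h*j^3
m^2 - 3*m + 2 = (m - 2)*(m - 1)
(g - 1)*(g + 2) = g^2 + g - 2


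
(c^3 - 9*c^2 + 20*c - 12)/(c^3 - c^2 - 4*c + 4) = (c - 6)/(c + 2)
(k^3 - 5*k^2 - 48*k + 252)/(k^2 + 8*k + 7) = (k^2 - 12*k + 36)/(k + 1)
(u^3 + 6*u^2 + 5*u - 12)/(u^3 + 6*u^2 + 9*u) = (u^2 + 3*u - 4)/(u*(u + 3))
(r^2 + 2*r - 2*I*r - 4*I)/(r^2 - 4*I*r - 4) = (r + 2)/(r - 2*I)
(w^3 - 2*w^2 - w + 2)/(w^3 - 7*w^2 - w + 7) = (w - 2)/(w - 7)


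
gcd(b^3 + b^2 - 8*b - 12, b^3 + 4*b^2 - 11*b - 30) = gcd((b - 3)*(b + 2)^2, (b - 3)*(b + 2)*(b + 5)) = b^2 - b - 6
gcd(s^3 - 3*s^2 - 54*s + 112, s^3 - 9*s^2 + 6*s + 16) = s^2 - 10*s + 16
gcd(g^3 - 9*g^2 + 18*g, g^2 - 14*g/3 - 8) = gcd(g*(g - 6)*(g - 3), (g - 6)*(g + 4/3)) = g - 6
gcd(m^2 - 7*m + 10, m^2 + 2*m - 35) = m - 5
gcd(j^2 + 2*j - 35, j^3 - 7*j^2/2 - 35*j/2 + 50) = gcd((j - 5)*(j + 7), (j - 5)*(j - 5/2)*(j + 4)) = j - 5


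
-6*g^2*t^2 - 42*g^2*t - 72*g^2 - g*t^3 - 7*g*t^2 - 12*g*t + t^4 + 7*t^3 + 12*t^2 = (-3*g + t)*(2*g + t)*(t + 3)*(t + 4)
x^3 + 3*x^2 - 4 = (x - 1)*(x + 2)^2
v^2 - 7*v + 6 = (v - 6)*(v - 1)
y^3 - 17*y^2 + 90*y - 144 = (y - 8)*(y - 6)*(y - 3)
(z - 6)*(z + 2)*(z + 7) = z^3 + 3*z^2 - 40*z - 84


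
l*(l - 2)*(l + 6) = l^3 + 4*l^2 - 12*l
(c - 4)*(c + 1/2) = c^2 - 7*c/2 - 2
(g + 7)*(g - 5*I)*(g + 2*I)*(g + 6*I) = g^4 + 7*g^3 + 3*I*g^3 + 28*g^2 + 21*I*g^2 + 196*g + 60*I*g + 420*I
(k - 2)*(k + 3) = k^2 + k - 6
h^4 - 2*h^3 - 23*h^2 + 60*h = h*(h - 4)*(h - 3)*(h + 5)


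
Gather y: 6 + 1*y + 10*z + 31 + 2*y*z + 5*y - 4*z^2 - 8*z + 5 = y*(2*z + 6) - 4*z^2 + 2*z + 42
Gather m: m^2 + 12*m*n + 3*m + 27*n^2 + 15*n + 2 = m^2 + m*(12*n + 3) + 27*n^2 + 15*n + 2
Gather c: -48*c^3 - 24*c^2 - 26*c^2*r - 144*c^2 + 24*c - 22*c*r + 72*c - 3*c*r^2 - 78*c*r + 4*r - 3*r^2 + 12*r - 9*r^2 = -48*c^3 + c^2*(-26*r - 168) + c*(-3*r^2 - 100*r + 96) - 12*r^2 + 16*r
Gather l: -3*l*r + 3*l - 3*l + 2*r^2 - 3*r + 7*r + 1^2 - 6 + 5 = -3*l*r + 2*r^2 + 4*r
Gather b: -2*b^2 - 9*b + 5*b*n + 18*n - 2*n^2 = -2*b^2 + b*(5*n - 9) - 2*n^2 + 18*n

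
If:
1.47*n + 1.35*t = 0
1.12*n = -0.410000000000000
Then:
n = -0.37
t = 0.40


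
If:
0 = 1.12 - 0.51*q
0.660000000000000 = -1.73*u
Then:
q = 2.20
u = -0.38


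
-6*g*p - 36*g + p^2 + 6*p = (-6*g + p)*(p + 6)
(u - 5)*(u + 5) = u^2 - 25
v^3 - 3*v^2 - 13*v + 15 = (v - 5)*(v - 1)*(v + 3)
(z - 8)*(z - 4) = z^2 - 12*z + 32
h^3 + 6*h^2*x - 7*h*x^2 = h*(h - x)*(h + 7*x)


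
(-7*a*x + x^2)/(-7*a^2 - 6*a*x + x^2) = x/(a + x)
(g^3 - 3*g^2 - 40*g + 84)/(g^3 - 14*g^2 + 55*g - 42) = (g^2 + 4*g - 12)/(g^2 - 7*g + 6)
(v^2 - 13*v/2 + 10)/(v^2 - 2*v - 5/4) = 2*(v - 4)/(2*v + 1)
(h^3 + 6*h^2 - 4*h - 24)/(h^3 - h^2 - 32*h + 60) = (h + 2)/(h - 5)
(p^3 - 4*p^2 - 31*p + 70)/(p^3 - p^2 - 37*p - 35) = (p - 2)/(p + 1)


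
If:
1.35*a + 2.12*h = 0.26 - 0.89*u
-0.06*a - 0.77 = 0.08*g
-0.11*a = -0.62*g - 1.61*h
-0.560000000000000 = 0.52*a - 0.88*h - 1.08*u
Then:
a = -2.36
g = -7.86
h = 2.86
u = -2.95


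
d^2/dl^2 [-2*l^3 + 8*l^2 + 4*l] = 16 - 12*l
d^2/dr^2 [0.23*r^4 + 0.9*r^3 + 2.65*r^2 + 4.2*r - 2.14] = 2.76*r^2 + 5.4*r + 5.3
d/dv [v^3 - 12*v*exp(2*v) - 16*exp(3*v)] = 3*v^2 - 24*v*exp(2*v) - 48*exp(3*v) - 12*exp(2*v)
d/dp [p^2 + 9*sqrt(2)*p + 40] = 2*p + 9*sqrt(2)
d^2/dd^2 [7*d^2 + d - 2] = 14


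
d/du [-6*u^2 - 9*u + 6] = -12*u - 9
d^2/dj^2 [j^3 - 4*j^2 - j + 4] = 6*j - 8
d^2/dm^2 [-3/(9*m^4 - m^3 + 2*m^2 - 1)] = 6*(-m^2*(36*m^2 - 3*m + 4)^2 + (54*m^2 - 3*m + 2)*(9*m^4 - m^3 + 2*m^2 - 1))/(9*m^4 - m^3 + 2*m^2 - 1)^3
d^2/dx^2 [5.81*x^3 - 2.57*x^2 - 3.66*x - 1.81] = 34.86*x - 5.14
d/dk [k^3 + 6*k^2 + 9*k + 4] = 3*k^2 + 12*k + 9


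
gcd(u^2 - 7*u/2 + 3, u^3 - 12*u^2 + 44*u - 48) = u - 2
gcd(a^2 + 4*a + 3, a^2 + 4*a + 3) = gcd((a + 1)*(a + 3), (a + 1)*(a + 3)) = a^2 + 4*a + 3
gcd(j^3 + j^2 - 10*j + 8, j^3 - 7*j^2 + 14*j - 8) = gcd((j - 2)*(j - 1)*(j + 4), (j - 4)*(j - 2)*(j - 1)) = j^2 - 3*j + 2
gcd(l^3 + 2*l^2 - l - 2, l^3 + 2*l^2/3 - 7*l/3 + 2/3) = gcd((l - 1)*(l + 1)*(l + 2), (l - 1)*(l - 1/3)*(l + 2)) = l^2 + l - 2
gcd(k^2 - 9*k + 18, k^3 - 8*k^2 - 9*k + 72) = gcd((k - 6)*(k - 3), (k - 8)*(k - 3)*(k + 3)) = k - 3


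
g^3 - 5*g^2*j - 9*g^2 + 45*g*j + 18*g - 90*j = (g - 6)*(g - 3)*(g - 5*j)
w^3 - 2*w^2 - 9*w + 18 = (w - 3)*(w - 2)*(w + 3)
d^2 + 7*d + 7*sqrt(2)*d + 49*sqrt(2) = (d + 7)*(d + 7*sqrt(2))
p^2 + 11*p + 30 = (p + 5)*(p + 6)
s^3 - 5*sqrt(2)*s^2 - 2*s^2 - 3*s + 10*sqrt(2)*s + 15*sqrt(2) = (s - 3)*(s + 1)*(s - 5*sqrt(2))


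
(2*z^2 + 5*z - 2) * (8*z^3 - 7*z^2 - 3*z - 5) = 16*z^5 + 26*z^4 - 57*z^3 - 11*z^2 - 19*z + 10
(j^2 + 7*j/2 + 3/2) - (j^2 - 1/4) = 7*j/2 + 7/4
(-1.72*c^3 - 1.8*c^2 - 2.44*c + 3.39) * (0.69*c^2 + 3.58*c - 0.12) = -1.1868*c^5 - 7.3996*c^4 - 7.9212*c^3 - 6.1801*c^2 + 12.429*c - 0.4068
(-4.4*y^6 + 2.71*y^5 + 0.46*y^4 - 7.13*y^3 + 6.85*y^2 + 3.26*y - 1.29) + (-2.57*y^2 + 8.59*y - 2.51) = -4.4*y^6 + 2.71*y^5 + 0.46*y^4 - 7.13*y^3 + 4.28*y^2 + 11.85*y - 3.8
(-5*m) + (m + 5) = 5 - 4*m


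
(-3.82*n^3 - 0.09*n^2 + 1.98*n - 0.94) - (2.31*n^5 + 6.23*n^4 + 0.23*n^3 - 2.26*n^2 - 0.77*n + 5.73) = -2.31*n^5 - 6.23*n^4 - 4.05*n^3 + 2.17*n^2 + 2.75*n - 6.67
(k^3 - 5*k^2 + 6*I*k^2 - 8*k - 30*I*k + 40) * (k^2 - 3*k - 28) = k^5 - 8*k^4 + 6*I*k^4 - 21*k^3 - 48*I*k^3 + 204*k^2 - 78*I*k^2 + 104*k + 840*I*k - 1120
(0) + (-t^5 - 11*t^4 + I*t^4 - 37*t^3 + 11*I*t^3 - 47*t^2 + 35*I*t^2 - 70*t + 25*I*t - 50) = -t^5 - 11*t^4 + I*t^4 - 37*t^3 + 11*I*t^3 - 47*t^2 + 35*I*t^2 - 70*t + 25*I*t - 50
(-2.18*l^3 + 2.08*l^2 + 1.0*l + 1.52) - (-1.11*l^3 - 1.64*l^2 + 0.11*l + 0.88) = -1.07*l^3 + 3.72*l^2 + 0.89*l + 0.64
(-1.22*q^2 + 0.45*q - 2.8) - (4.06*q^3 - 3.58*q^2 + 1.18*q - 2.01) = -4.06*q^3 + 2.36*q^2 - 0.73*q - 0.79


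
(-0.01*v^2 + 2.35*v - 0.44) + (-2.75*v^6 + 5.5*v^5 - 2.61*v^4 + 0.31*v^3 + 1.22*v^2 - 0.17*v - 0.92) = -2.75*v^6 + 5.5*v^5 - 2.61*v^4 + 0.31*v^3 + 1.21*v^2 + 2.18*v - 1.36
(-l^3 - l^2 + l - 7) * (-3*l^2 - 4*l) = 3*l^5 + 7*l^4 + l^3 + 17*l^2 + 28*l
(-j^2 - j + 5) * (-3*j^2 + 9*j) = 3*j^4 - 6*j^3 - 24*j^2 + 45*j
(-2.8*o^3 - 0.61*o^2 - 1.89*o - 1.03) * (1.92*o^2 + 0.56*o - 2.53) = -5.376*o^5 - 2.7392*o^4 + 3.1136*o^3 - 1.4927*o^2 + 4.2049*o + 2.6059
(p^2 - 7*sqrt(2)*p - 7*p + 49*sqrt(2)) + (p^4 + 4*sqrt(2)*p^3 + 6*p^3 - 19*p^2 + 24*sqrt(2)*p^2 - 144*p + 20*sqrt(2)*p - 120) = p^4 + 4*sqrt(2)*p^3 + 6*p^3 - 18*p^2 + 24*sqrt(2)*p^2 - 151*p + 13*sqrt(2)*p - 120 + 49*sqrt(2)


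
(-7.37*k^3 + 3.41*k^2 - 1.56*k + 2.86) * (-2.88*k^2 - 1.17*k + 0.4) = 21.2256*k^5 - 1.1979*k^4 - 2.4449*k^3 - 5.0476*k^2 - 3.9702*k + 1.144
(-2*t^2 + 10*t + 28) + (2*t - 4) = -2*t^2 + 12*t + 24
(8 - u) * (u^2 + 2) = -u^3 + 8*u^2 - 2*u + 16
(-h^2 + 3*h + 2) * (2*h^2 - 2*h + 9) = -2*h^4 + 8*h^3 - 11*h^2 + 23*h + 18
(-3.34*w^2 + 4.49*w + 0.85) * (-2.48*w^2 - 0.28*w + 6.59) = 8.2832*w^4 - 10.2*w^3 - 25.3758*w^2 + 29.3511*w + 5.6015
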